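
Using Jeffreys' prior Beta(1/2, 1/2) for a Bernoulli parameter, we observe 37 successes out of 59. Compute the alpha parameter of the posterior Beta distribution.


Conjugate update: Beta(0.5 + k, 0.5 + n - k).
k = 37, n - k = 22
Posterior alpha = 0.5 + k = 0.5 + 37 = 37.5

37.5


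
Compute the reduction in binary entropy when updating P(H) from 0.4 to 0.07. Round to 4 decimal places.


H_before = -p*log2(p) - (1-p)*log2(1-p) for p=0.4: 0.971
H_after for p=0.07: 0.3659
Reduction = 0.971 - 0.3659 = 0.605

0.605


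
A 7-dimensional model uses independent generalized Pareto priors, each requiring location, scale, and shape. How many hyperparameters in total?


Per parameter: 3 (location, scale, and shape).
Total = 7 * 3 = 21

21


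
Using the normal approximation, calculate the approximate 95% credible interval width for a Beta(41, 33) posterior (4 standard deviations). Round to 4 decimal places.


Var(Beta) = 41*33/(74^2 * 75) = 0.0033
SD = 0.0574
Width ~ 4*SD = 0.2296

0.2296


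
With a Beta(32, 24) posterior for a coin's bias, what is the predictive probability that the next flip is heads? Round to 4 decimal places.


The predictive probability equals the posterior mean.
P(next = heads) = alpha / (alpha + beta)
= 32 / 56 = 0.5714

0.5714


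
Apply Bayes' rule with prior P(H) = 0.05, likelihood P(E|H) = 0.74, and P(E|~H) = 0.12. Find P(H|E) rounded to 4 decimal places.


Step 1: Compute marginal P(E) = P(E|H)P(H) + P(E|~H)P(~H)
= 0.74*0.05 + 0.12*0.95 = 0.151
Step 2: P(H|E) = P(E|H)P(H)/P(E) = 0.037/0.151
= 0.245

0.245


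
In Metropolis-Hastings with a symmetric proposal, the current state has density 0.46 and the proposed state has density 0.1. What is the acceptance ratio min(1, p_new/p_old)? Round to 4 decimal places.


Ratio = p_new / p_old = 0.1 / 0.46 = 0.2174
Acceptance = min(1, 0.2174) = 0.2174

0.2174


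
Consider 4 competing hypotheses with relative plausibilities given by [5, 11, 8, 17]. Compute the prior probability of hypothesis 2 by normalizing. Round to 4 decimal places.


Sum of weights = 5 + 11 + 8 + 17 = 41
Normalized prior for H2 = 11 / 41
= 0.2683

0.2683


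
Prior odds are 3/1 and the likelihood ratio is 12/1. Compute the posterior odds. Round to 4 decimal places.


Posterior odds = prior odds * likelihood ratio
= (3/1) * (12/1)
= 36 / 1
= 36.0

36.0


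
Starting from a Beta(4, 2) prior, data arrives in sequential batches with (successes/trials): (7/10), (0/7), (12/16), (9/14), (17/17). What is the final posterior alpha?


In sequential Bayesian updating, we sum all successes.
Total successes = 45
Final alpha = 4 + 45 = 49

49


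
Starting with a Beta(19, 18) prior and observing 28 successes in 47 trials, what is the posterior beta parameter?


Posterior beta = prior beta + failures
Failures = 47 - 28 = 19
beta_post = 18 + 19 = 37

37


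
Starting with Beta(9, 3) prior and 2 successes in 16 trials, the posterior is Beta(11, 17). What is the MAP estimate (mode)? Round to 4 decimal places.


The mode of Beta(a, b) when a > 1 and b > 1 is (a-1)/(a+b-2)
= (11 - 1) / (11 + 17 - 2)
= 10 / 26
= 0.3846

0.3846


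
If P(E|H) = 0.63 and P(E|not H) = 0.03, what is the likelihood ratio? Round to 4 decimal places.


Likelihood ratio = P(E|H) / P(E|not H)
= 0.63 / 0.03
= 21.0

21.0


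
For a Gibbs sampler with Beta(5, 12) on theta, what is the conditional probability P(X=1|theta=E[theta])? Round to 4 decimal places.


E[theta] = 5/(5+12) = 0.2941
P(X=1|theta) = theta = 0.2941

0.2941


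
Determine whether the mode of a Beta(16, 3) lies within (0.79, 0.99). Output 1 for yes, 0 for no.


First find the mode: (a-1)/(a+b-2) = 0.8824
Is 0.8824 in (0.79, 0.99)? 1

1


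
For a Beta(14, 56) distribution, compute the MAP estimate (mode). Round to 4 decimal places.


MAP = mode = (a-1)/(a+b-2)
= (14-1)/(14+56-2)
= 13/68 = 0.1912

0.1912


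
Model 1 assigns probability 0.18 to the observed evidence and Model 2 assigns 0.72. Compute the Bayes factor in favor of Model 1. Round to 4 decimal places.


BF = P(data|M1) / P(data|M2)
= 0.18 / 0.72 = 0.25

0.25


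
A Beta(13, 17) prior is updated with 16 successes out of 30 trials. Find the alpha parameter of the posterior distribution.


In the Beta-Binomial conjugate update:
alpha_post = alpha_prior + successes
= 13 + 16
= 29

29


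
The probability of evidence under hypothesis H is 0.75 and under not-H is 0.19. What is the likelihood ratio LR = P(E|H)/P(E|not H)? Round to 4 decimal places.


LR = 0.75 / 0.19
= 3.9474

3.9474


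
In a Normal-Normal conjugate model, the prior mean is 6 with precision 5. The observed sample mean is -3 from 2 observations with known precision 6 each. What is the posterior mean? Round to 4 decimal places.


Posterior precision = tau0 + n*tau = 5 + 2*6 = 17
Posterior mean = (tau0*mu0 + n*tau*xbar) / posterior_precision
= (5*6 + 2*6*-3) / 17
= -6 / 17 = -0.3529

-0.3529


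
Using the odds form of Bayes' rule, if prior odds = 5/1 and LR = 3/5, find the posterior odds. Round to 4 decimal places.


Bayes' rule in odds form: posterior odds = prior odds * LR
= (5 * 3) / (1 * 5)
= 15/5 = 3.0

3.0


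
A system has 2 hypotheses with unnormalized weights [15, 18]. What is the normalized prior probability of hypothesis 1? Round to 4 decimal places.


The normalized prior is the weight divided by the total.
Total weight = 33
P(H1) = 15 / 33 = 0.4545

0.4545


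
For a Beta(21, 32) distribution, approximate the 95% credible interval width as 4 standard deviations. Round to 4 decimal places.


Variance of Beta(a,b) = ab / ((a+b)^2 * (a+b+1))
= 21*32 / ((53)^2 * 54)
= 0.0044
SD = sqrt(0.0044) = 0.0666
Width = 4 * SD = 0.2662

0.2662


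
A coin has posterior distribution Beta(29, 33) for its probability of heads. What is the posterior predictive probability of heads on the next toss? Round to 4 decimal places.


Posterior predictive = E[theta] = alpha/(alpha+beta)
= 29/62
= 0.4677

0.4677


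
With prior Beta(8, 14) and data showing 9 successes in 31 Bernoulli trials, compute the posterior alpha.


Conjugate update: alpha_posterior = alpha_prior + k
= 8 + 9 = 17

17


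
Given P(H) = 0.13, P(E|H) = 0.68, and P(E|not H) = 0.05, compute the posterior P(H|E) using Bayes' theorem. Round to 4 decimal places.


By Bayes' theorem: P(H|E) = P(E|H)*P(H) / P(E)
P(E) = P(E|H)*P(H) + P(E|not H)*P(not H)
P(E) = 0.68*0.13 + 0.05*0.87 = 0.1319
P(H|E) = 0.68*0.13 / 0.1319 = 0.6702

0.6702


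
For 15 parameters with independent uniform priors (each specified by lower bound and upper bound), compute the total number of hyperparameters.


A uniform prior has 2 hyperparameters per parameter.
Total = 15 * 2 = 30

30


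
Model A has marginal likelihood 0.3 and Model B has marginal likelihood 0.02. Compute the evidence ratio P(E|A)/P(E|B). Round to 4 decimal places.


Evidence ratio = P(E|A) / P(E|B)
= 0.3 / 0.02
= 15.0

15.0


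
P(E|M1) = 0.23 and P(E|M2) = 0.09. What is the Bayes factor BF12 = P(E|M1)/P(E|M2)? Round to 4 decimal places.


Bayes factor BF12 = P(E|M1) / P(E|M2)
= 0.23 / 0.09
= 2.5556

2.5556


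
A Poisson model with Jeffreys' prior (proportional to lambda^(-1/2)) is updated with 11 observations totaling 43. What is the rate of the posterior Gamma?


Posterior = Gamma(0.5 + S, n)
= Gamma(0.5 + 43, 11)
Posterior rate = 0 + n = 11

11.0


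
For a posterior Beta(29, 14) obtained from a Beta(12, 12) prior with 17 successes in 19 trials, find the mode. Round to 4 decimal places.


Mode = (alpha - 1) / (alpha + beta - 2)
= 28 / 41
= 0.6829

0.6829


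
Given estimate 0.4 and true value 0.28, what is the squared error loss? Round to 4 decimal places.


Squared error = (estimate - true)^2
Difference = 0.12
Loss = 0.12^2 = 0.0144

0.0144


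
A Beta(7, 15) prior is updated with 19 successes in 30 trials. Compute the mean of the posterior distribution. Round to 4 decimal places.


After update: Beta(26, 26)
Mean = 26 / (26 + 26) = 26 / 52
= 0.5

0.5


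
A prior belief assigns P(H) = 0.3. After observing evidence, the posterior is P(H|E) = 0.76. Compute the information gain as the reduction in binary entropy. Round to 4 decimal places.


H(prior) = -0.3*log2(0.3) - 0.7*log2(0.7)
= 0.8813
H(post) = -0.76*log2(0.76) - 0.24*log2(0.24)
= 0.795
IG = 0.8813 - 0.795 = 0.0863

0.0863


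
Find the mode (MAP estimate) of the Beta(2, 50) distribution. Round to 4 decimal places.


For Beta(a,b) with a,b > 1:
Mode = (a-1)/(a+b-2) = (2-1)/(52-2)
= 1/50 = 0.02

0.02


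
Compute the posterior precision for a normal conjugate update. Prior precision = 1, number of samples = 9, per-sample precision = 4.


tau_post = tau_0 + n * tau
= 1 + 9 * 4 = 37

37


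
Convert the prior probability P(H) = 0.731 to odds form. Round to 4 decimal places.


P(not H) = 1 - 0.731 = 0.269
Odds = 0.731 / 0.269 = 2.7175

2.7175


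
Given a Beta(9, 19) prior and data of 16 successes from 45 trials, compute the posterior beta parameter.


Number of failures = 45 - 16 = 29
Posterior beta = 19 + 29 = 48

48


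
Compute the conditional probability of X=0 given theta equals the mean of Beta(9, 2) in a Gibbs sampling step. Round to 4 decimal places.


Mean of Beta(9, 2) = 0.8182
P(X=0 | theta=0.8182) = 0.1818

0.1818


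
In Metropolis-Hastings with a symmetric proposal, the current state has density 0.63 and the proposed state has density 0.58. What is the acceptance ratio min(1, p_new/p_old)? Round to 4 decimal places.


Ratio = p_new / p_old = 0.58 / 0.63 = 0.9206
Acceptance = min(1, 0.9206) = 0.9206

0.9206


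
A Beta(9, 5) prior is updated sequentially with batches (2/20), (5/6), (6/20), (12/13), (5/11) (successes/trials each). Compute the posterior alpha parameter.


Sequential conjugate updating is equivalent to a single batch update.
Total successes across all batches = 30
alpha_posterior = alpha_prior + total_successes = 9 + 30
= 39

39


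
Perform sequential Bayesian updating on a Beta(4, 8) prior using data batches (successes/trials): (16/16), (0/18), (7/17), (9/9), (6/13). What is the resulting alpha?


Accumulate successes: 38
Posterior alpha = prior alpha + sum of successes
= 4 + 38 = 42

42


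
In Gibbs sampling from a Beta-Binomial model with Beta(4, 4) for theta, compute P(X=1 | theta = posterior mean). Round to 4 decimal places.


Posterior mean = alpha/(alpha+beta) = 4/8 = 0.5
P(X=1|theta=mean) = theta = 0.5

0.5


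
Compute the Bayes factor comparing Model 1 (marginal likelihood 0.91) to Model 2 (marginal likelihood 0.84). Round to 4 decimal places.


BF12 = marginal likelihood of M1 / marginal likelihood of M2
= 0.91/0.84
= 1.0833

1.0833


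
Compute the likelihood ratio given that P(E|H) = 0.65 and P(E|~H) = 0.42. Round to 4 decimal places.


LR = P(E|H) / P(E|~H)
= 0.65 / 0.42 = 1.5476

1.5476


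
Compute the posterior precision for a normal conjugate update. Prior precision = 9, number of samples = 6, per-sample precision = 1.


tau_post = tau_0 + n * tau
= 9 + 6 * 1 = 15

15


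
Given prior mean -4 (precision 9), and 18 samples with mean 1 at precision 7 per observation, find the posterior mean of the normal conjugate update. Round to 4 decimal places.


The posterior mean is a precision-weighted average of prior and data.
Post. prec. = 9 + 126 = 135
Post. mean = (-36 + 126)/135 = 90/135 = 0.6667

0.6667


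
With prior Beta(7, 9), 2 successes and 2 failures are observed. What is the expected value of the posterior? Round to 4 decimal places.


Posterior = Beta(9, 11)
E[theta] = alpha/(alpha+beta)
= 9/20 = 0.45

0.45


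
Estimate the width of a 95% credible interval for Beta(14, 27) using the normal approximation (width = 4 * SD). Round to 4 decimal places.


For Beta(a,b): Var = ab/((a+b)^2(a+b+1))
Var = 0.0054, SD = 0.0732
Approximate 95% CI width = 4 * 0.0732 = 0.2927

0.2927


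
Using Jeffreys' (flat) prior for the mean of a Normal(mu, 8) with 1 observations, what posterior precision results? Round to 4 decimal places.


Flat prior means prior precision is 0.
Posterior precision = n / sigma^2 = 1/8 = 0.125

0.125


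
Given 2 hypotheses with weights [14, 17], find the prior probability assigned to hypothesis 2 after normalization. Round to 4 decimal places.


To normalize, divide each weight by the sum of all weights.
Sum = 31
Prior(H2) = 17/31 = 0.5484

0.5484


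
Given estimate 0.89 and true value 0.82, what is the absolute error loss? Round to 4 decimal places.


Absolute error = |estimate - true|
= |0.07| = 0.07

0.07


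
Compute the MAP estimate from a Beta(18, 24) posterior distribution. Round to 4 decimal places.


MAP = mode of Beta distribution
= (alpha - 1)/(alpha + beta - 2)
= (18-1)/(18+24-2)
= 17/40 = 0.425

0.425


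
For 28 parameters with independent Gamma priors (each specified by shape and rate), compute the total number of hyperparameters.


A Gamma prior has 2 hyperparameters per parameter.
Total = 28 * 2 = 56

56


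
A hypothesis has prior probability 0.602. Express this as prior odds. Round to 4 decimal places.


Odds = P(H) / P(not H) = 0.602 / 0.398
= 1.5126

1.5126


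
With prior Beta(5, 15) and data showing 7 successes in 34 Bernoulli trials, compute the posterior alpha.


Conjugate update: alpha_posterior = alpha_prior + k
= 5 + 7 = 12

12


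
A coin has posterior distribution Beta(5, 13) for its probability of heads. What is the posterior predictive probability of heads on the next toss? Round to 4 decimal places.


Posterior predictive = E[theta] = alpha/(alpha+beta)
= 5/18
= 0.2778

0.2778


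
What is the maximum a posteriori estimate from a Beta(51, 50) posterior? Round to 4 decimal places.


The MAP estimate equals the mode of the distribution.
Mode of Beta(a,b) = (a-1)/(a+b-2)
= 50/99
= 0.5051

0.5051


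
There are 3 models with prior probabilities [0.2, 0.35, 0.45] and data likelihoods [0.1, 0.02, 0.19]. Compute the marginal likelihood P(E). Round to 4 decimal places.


P(E) = sum over models of P(M_i) * P(E|M_i)
= 0.2*0.1 + 0.35*0.02 + 0.45*0.19
= 0.1125

0.1125


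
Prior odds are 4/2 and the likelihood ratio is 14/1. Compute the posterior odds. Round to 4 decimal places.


Posterior odds = prior odds * likelihood ratio
= (4/2) * (14/1)
= 56 / 2
= 28.0

28.0


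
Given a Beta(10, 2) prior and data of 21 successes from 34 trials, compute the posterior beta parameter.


Number of failures = 34 - 21 = 13
Posterior beta = 2 + 13 = 15

15


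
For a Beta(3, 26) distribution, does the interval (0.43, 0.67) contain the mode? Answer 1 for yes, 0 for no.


Mode of Beta(a,b) = (a-1)/(a+b-2)
= (3-1)/(3+26-2) = 0.0741
Check: 0.43 <= 0.0741 <= 0.67?
Result: 0

0


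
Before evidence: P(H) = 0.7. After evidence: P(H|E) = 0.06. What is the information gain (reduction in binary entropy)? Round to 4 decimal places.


Prior entropy = 0.8813
Posterior entropy = 0.3274
Information gain = 0.8813 - 0.3274 = 0.5538

0.5538


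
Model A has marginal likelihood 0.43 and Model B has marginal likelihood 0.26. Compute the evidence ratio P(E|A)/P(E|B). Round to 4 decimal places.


Evidence ratio = P(E|A) / P(E|B)
= 0.43 / 0.26
= 1.6538

1.6538


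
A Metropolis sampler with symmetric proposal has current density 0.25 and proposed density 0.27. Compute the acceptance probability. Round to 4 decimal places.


For symmetric proposals, acceptance = min(1, pi(x*)/pi(x))
= min(1, 0.27/0.25)
= min(1, 1.08) = 1.0

1.0


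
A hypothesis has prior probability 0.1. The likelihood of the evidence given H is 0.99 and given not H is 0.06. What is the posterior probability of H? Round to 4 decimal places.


Using Bayes' theorem:
P(E) = 0.1 * 0.99 + 0.9 * 0.06
P(E) = 0.153
P(H|E) = (0.1 * 0.99) / 0.153 = 0.6471

0.6471


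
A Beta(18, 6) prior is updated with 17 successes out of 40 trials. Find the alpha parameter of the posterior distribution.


In the Beta-Binomial conjugate update:
alpha_post = alpha_prior + successes
= 18 + 17
= 35

35


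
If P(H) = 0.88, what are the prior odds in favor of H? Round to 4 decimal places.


Prior odds = P(H) / (1 - P(H))
= 0.88 / 0.12
= 7.3333

7.3333


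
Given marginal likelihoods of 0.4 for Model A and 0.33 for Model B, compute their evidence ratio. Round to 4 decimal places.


Ratio = ML(A) / ML(B) = 0.4/0.33
= 1.2121

1.2121


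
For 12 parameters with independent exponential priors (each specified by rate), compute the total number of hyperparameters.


A exponential prior has 1 hyperparameter per parameter.
Total = 12 * 1 = 12

12


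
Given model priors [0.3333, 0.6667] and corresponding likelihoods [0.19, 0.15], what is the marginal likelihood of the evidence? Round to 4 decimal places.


P(E) = sum_i P(M_i) P(E|M_i)
= 0.0633 + 0.1
= 0.1633

0.1633


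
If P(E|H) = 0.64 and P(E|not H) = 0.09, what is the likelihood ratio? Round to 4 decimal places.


Likelihood ratio = P(E|H) / P(E|not H)
= 0.64 / 0.09
= 7.1111

7.1111


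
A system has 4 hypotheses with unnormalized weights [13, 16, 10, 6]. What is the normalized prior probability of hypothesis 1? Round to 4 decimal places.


The normalized prior is the weight divided by the total.
Total weight = 45
P(H1) = 13 / 45 = 0.2889

0.2889


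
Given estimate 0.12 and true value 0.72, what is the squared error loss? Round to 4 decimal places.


Squared error = (estimate - true)^2
Difference = -0.6
Loss = -0.6^2 = 0.36

0.36


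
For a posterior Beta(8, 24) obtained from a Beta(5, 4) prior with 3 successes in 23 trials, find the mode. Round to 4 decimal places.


Mode = (alpha - 1) / (alpha + beta - 2)
= 7 / 30
= 0.2333

0.2333


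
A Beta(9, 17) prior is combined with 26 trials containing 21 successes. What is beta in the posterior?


In conjugate updating:
beta_posterior = beta_prior + (n - k)
= 17 + (26 - 21)
= 17 + 5 = 22

22


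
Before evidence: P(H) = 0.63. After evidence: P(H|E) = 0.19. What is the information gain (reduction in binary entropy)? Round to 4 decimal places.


Prior entropy = 0.9507
Posterior entropy = 0.7015
Information gain = 0.9507 - 0.7015 = 0.2492

0.2492


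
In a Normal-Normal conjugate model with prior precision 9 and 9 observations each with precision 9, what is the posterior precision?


Posterior precision = prior precision + n * observation precision
= 9 + 9 * 9
= 9 + 81 = 90

90


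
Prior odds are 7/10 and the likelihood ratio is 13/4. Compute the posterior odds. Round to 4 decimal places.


Posterior odds = prior odds * likelihood ratio
= (7/10) * (13/4)
= 91 / 40
= 2.275

2.275


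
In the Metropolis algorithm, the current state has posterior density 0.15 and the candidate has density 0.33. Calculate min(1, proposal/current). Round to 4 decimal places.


Ratio = 0.33/0.15 = 2.2
Acceptance probability = min(1, 2.2)
= 1.0

1.0


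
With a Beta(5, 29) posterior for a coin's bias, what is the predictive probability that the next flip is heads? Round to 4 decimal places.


The predictive probability equals the posterior mean.
P(next = heads) = alpha / (alpha + beta)
= 5 / 34 = 0.1471

0.1471


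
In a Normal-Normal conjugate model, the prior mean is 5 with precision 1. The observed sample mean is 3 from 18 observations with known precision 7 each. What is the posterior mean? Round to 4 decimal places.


Posterior precision = tau0 + n*tau = 1 + 18*7 = 127
Posterior mean = (tau0*mu0 + n*tau*xbar) / posterior_precision
= (1*5 + 18*7*3) / 127
= 383 / 127 = 3.0157

3.0157


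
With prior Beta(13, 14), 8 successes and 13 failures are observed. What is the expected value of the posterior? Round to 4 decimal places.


Posterior = Beta(21, 27)
E[theta] = alpha/(alpha+beta)
= 21/48 = 0.4375

0.4375


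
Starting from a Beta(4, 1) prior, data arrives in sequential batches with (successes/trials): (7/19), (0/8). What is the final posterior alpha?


In sequential Bayesian updating, we sum all successes.
Total successes = 7
Final alpha = 4 + 7 = 11

11


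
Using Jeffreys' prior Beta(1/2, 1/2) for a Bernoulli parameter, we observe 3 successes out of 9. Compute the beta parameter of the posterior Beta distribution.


Conjugate update: Beta(0.5 + k, 0.5 + n - k).
k = 3, n - k = 6
Posterior beta = 0.5 + (n - k) = 0.5 + 6 = 6.5

6.5


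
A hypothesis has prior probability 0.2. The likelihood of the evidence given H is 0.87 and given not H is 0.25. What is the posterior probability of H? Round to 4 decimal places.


Using Bayes' theorem:
P(E) = 0.2 * 0.87 + 0.8 * 0.25
P(E) = 0.374
P(H|E) = (0.2 * 0.87) / 0.374 = 0.4652

0.4652


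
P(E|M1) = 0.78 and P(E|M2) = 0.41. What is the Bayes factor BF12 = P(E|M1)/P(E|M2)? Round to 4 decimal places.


Bayes factor BF12 = P(E|M1) / P(E|M2)
= 0.78 / 0.41
= 1.9024

1.9024


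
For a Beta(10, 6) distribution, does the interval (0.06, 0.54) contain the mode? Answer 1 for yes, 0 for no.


Mode of Beta(a,b) = (a-1)/(a+b-2)
= (10-1)/(10+6-2) = 0.6429
Check: 0.06 <= 0.6429 <= 0.54?
Result: 0

0


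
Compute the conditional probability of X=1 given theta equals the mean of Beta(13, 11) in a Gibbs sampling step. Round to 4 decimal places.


Mean of Beta(13, 11) = 0.5417
P(X=1 | theta=0.5417) = 0.5417

0.5417


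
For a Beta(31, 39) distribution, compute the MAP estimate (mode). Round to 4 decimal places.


MAP = mode = (a-1)/(a+b-2)
= (31-1)/(31+39-2)
= 30/68 = 0.4412

0.4412


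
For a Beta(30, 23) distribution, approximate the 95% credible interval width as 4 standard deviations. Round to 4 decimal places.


Variance of Beta(a,b) = ab / ((a+b)^2 * (a+b+1))
= 30*23 / ((53)^2 * 54)
= 0.0045
SD = sqrt(0.0045) = 0.0674
Width = 4 * SD = 0.2698

0.2698


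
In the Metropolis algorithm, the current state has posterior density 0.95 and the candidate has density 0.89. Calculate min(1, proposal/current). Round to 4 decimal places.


Ratio = 0.89/0.95 = 0.9368
Acceptance probability = min(1, 0.9368)
= 0.9368

0.9368


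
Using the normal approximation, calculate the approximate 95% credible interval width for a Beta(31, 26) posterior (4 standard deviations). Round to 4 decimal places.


Var(Beta) = 31*26/(57^2 * 58) = 0.0043
SD = 0.0654
Width ~ 4*SD = 0.2616

0.2616


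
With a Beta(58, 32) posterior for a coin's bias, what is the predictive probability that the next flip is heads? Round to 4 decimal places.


The predictive probability equals the posterior mean.
P(next = heads) = alpha / (alpha + beta)
= 58 / 90 = 0.6444

0.6444


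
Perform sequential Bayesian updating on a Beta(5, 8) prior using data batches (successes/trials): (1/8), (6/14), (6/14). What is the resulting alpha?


Accumulate successes: 13
Posterior alpha = prior alpha + sum of successes
= 5 + 13 = 18

18


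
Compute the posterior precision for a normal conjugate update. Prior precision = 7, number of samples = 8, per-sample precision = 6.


tau_post = tau_0 + n * tau
= 7 + 8 * 6 = 55

55


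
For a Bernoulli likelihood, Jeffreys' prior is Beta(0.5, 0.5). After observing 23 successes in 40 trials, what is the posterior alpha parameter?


Jeffreys' prior for Bernoulli is Beta(0.5, 0.5).
Posterior is Beta(0.5 + k, 0.5 + n - k).
Posterior alpha = 0.5 + k = 0.5 + 23 = 23.5

23.5


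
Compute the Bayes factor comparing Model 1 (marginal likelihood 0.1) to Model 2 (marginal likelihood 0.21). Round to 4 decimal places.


BF12 = marginal likelihood of M1 / marginal likelihood of M2
= 0.1/0.21
= 0.4762

0.4762


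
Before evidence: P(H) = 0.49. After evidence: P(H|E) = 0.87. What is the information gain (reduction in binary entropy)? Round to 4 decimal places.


Prior entropy = 0.9997
Posterior entropy = 0.5574
Information gain = 0.9997 - 0.5574 = 0.4423

0.4423


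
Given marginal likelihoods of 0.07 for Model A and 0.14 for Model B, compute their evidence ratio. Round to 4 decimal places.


Ratio = ML(A) / ML(B) = 0.07/0.14
= 0.5

0.5


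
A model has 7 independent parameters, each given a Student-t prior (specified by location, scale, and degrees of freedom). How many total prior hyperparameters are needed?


Each Student-t prior needs 3 hyperparameters (location, scale, and degrees of freedom).
Total = 3 * 7 = 21

21


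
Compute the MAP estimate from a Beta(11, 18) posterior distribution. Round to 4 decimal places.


MAP = mode of Beta distribution
= (alpha - 1)/(alpha + beta - 2)
= (11-1)/(11+18-2)
= 10/27 = 0.3704

0.3704


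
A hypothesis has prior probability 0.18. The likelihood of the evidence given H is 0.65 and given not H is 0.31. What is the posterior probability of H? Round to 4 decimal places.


Using Bayes' theorem:
P(E) = 0.18 * 0.65 + 0.82 * 0.31
P(E) = 0.3712
P(H|E) = (0.18 * 0.65) / 0.3712 = 0.3152

0.3152


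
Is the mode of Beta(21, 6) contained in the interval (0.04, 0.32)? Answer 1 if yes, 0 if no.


Mode = (a-1)/(a+b-2) = 20/25 = 0.8
Interval: (0.04, 0.32)
Contains mode? 0

0


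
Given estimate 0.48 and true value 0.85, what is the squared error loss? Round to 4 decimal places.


Squared error = (estimate - true)^2
Difference = -0.37
Loss = -0.37^2 = 0.1369

0.1369


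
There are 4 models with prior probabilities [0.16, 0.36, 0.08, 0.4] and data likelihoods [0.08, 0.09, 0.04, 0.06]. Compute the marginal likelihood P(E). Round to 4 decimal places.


P(E) = sum over models of P(M_i) * P(E|M_i)
= 0.16*0.08 + 0.36*0.09 + 0.08*0.04 + 0.4*0.06
= 0.0724

0.0724


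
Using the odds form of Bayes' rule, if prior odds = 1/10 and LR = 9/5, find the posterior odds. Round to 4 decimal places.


Bayes' rule in odds form: posterior odds = prior odds * LR
= (1 * 9) / (10 * 5)
= 9/50 = 0.18

0.18


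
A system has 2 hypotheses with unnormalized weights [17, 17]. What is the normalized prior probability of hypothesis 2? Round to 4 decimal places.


The normalized prior is the weight divided by the total.
Total weight = 34
P(H2) = 17 / 34 = 0.5

0.5


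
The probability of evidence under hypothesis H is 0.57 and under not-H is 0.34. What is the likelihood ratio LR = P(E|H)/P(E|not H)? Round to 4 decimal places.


LR = 0.57 / 0.34
= 1.6765

1.6765


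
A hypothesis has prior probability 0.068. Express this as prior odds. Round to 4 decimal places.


Odds = P(H) / P(not H) = 0.068 / 0.932
= 0.073

0.073


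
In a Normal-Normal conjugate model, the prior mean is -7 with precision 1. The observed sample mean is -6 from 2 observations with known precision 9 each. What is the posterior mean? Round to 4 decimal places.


Posterior precision = tau0 + n*tau = 1 + 2*9 = 19
Posterior mean = (tau0*mu0 + n*tau*xbar) / posterior_precision
= (1*-7 + 2*9*-6) / 19
= -115 / 19 = -6.0526

-6.0526


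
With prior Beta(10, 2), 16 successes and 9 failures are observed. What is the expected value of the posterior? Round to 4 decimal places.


Posterior = Beta(26, 11)
E[theta] = alpha/(alpha+beta)
= 26/37 = 0.7027

0.7027


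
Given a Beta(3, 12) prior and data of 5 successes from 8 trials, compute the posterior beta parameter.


Number of failures = 8 - 5 = 3
Posterior beta = 12 + 3 = 15

15


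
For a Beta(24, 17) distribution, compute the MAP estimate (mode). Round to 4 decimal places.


MAP = mode = (a-1)/(a+b-2)
= (24-1)/(24+17-2)
= 23/39 = 0.5897

0.5897


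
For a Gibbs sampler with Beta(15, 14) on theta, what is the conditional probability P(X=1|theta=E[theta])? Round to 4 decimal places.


E[theta] = 15/(15+14) = 0.5172
P(X=1|theta) = theta = 0.5172

0.5172


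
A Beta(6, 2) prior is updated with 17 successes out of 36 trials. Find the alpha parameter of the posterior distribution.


In the Beta-Binomial conjugate update:
alpha_post = alpha_prior + successes
= 6 + 17
= 23

23


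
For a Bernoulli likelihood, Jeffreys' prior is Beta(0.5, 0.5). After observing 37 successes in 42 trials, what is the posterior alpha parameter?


Jeffreys' prior for Bernoulli is Beta(0.5, 0.5).
Posterior is Beta(0.5 + k, 0.5 + n - k).
Posterior alpha = 0.5 + k = 0.5 + 37 = 37.5

37.5


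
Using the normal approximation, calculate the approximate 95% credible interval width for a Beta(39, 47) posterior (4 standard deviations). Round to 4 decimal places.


Var(Beta) = 39*47/(86^2 * 87) = 0.0028
SD = 0.0534
Width ~ 4*SD = 0.2135

0.2135


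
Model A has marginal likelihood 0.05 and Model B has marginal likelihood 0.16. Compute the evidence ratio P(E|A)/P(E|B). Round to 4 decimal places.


Evidence ratio = P(E|A) / P(E|B)
= 0.05 / 0.16
= 0.3125

0.3125


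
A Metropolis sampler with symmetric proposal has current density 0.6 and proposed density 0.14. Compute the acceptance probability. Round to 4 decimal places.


For symmetric proposals, acceptance = min(1, pi(x*)/pi(x))
= min(1, 0.14/0.6)
= min(1, 0.2333) = 0.2333

0.2333


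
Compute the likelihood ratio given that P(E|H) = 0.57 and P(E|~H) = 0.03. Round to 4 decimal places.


LR = P(E|H) / P(E|~H)
= 0.57 / 0.03 = 19.0

19.0


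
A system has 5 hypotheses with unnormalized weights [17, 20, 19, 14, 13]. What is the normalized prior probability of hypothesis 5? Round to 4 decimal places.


The normalized prior is the weight divided by the total.
Total weight = 83
P(H5) = 13 / 83 = 0.1566

0.1566


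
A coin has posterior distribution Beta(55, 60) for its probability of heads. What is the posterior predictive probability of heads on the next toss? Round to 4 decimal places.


Posterior predictive = E[theta] = alpha/(alpha+beta)
= 55/115
= 0.4783

0.4783


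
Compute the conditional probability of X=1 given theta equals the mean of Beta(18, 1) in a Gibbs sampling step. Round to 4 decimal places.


Mean of Beta(18, 1) = 0.9474
P(X=1 | theta=0.9474) = 0.9474

0.9474


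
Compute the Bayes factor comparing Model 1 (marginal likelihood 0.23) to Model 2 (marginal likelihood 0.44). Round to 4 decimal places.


BF12 = marginal likelihood of M1 / marginal likelihood of M2
= 0.23/0.44
= 0.5227

0.5227


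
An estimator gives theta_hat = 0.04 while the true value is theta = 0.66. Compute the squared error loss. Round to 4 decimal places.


The squared error loss is (theta_hat - theta)^2
= (0.04 - 0.66)^2
= (-0.62)^2 = 0.3844

0.3844


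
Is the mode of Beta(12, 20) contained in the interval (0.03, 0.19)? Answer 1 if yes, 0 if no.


Mode = (a-1)/(a+b-2) = 11/30 = 0.3667
Interval: (0.03, 0.19)
Contains mode? 0

0


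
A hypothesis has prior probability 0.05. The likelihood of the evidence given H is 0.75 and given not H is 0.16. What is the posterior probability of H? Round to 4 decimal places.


Using Bayes' theorem:
P(E) = 0.05 * 0.75 + 0.95 * 0.16
P(E) = 0.1895
P(H|E) = (0.05 * 0.75) / 0.1895 = 0.1979

0.1979


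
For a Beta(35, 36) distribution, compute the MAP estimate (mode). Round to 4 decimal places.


MAP = mode = (a-1)/(a+b-2)
= (35-1)/(35+36-2)
= 34/69 = 0.4928

0.4928


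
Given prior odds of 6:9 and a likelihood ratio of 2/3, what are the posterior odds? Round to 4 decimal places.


Posterior odds = prior odds * LR
Prior odds = 6/9 = 0.6667
LR = 2/3 = 0.6667
Posterior odds = 0.6667 * 0.6667 = 0.4444

0.4444


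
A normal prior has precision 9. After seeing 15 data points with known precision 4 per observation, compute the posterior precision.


In the conjugate normal model, precisions add:
tau_posterior = tau_prior + n * tau_data
= 9 + 15*4 = 69

69


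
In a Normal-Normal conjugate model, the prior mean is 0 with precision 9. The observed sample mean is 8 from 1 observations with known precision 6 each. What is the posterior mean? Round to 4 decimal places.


Posterior precision = tau0 + n*tau = 9 + 1*6 = 15
Posterior mean = (tau0*mu0 + n*tau*xbar) / posterior_precision
= (9*0 + 1*6*8) / 15
= 48 / 15 = 3.2

3.2


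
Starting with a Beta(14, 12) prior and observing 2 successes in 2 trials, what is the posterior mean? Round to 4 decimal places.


Posterior parameters: alpha = 14 + 2 = 16
beta = 12 + 0 = 12
Posterior mean = alpha / (alpha + beta) = 16 / 28
= 0.5714

0.5714


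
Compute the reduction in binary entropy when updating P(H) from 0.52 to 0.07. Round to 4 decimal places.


H_before = -p*log2(p) - (1-p)*log2(1-p) for p=0.52: 0.9988
H_after for p=0.07: 0.3659
Reduction = 0.9988 - 0.3659 = 0.6329

0.6329


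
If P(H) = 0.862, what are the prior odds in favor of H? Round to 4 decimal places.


Prior odds = P(H) / (1 - P(H))
= 0.862 / 0.138
= 6.2464

6.2464


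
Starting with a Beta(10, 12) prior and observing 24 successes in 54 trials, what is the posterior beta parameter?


Posterior beta = prior beta + failures
Failures = 54 - 24 = 30
beta_post = 12 + 30 = 42

42


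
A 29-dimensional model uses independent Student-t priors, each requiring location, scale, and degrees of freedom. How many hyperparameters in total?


Per parameter: 3 (location, scale, and degrees of freedom).
Total = 29 * 3 = 87

87


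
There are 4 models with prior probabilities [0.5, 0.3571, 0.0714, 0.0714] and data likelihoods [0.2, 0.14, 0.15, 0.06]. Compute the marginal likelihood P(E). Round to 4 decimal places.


P(E) = sum over models of P(M_i) * P(E|M_i)
= 0.5*0.2 + 0.3571*0.14 + 0.0714*0.15 + 0.0714*0.06
= 0.165

0.165


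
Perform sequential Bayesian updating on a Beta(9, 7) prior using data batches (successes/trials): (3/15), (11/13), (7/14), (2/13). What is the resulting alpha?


Accumulate successes: 23
Posterior alpha = prior alpha + sum of successes
= 9 + 23 = 32

32


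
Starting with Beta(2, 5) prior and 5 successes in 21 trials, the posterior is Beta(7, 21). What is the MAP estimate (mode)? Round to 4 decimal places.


The mode of Beta(a, b) when a > 1 and b > 1 is (a-1)/(a+b-2)
= (7 - 1) / (7 + 21 - 2)
= 6 / 26
= 0.2308

0.2308


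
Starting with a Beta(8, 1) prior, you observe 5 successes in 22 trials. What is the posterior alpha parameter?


For a Beta-Binomial conjugate model:
Posterior alpha = prior alpha + number of successes
= 8 + 5 = 13

13


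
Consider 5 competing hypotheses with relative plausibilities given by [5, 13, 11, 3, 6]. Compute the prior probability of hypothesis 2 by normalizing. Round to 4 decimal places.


Sum of weights = 5 + 13 + 11 + 3 + 6 = 38
Normalized prior for H2 = 13 / 38
= 0.3421

0.3421


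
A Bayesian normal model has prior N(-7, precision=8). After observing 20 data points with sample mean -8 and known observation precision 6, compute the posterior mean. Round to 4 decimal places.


Posterior mean = (prior_precision * prior_mean + n * data_precision * data_mean) / (prior_precision + n * data_precision)
Numerator = 8*-7 + 20*6*-8 = -1016
Denominator = 8 + 20*6 = 128
Posterior mean = -7.9375

-7.9375


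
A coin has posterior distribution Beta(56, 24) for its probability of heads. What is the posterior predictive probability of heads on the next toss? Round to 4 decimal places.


Posterior predictive = E[theta] = alpha/(alpha+beta)
= 56/80
= 0.7

0.7


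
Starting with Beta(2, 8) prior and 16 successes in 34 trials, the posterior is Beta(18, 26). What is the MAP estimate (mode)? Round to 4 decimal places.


The mode of Beta(a, b) when a > 1 and b > 1 is (a-1)/(a+b-2)
= (18 - 1) / (18 + 26 - 2)
= 17 / 42
= 0.4048

0.4048


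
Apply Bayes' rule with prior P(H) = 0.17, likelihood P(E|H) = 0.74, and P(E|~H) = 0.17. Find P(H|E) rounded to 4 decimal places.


Step 1: Compute marginal P(E) = P(E|H)P(H) + P(E|~H)P(~H)
= 0.74*0.17 + 0.17*0.83 = 0.2669
Step 2: P(H|E) = P(E|H)P(H)/P(E) = 0.1258/0.2669
= 0.4713

0.4713


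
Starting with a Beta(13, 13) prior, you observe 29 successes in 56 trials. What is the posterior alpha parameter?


For a Beta-Binomial conjugate model:
Posterior alpha = prior alpha + number of successes
= 13 + 29 = 42

42


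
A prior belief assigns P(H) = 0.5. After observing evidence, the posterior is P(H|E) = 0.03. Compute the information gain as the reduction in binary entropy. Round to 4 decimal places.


H(prior) = -0.5*log2(0.5) - 0.5*log2(0.5)
= 1.0
H(post) = -0.03*log2(0.03) - 0.97*log2(0.97)
= 0.1944
IG = 1.0 - 0.1944 = 0.8056

0.8056


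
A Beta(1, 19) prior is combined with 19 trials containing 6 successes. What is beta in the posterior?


In conjugate updating:
beta_posterior = beta_prior + (n - k)
= 19 + (19 - 6)
= 19 + 13 = 32

32


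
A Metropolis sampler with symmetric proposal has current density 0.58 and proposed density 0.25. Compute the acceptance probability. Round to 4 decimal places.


For symmetric proposals, acceptance = min(1, pi(x*)/pi(x))
= min(1, 0.25/0.58)
= min(1, 0.431) = 0.431

0.431


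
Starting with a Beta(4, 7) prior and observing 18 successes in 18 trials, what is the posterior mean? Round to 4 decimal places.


Posterior parameters: alpha = 4 + 18 = 22
beta = 7 + 0 = 7
Posterior mean = alpha / (alpha + beta) = 22 / 29
= 0.7586

0.7586


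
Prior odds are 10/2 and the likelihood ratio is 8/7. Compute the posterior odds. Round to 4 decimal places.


Posterior odds = prior odds * likelihood ratio
= (10/2) * (8/7)
= 80 / 14
= 5.7143

5.7143


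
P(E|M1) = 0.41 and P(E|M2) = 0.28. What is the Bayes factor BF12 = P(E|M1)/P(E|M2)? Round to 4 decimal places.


Bayes factor BF12 = P(E|M1) / P(E|M2)
= 0.41 / 0.28
= 1.4643

1.4643


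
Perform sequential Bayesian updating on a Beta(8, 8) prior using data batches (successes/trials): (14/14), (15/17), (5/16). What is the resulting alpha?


Accumulate successes: 34
Posterior alpha = prior alpha + sum of successes
= 8 + 34 = 42

42


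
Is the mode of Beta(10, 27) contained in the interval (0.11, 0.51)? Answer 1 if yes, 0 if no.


Mode = (a-1)/(a+b-2) = 9/35 = 0.2571
Interval: (0.11, 0.51)
Contains mode? 1

1


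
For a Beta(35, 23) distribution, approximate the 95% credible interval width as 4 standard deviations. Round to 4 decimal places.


Variance of Beta(a,b) = ab / ((a+b)^2 * (a+b+1))
= 35*23 / ((58)^2 * 59)
= 0.0041
SD = sqrt(0.0041) = 0.0637
Width = 4 * SD = 0.2547

0.2547


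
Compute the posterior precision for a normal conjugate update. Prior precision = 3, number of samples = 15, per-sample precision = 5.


tau_post = tau_0 + n * tau
= 3 + 15 * 5 = 78

78


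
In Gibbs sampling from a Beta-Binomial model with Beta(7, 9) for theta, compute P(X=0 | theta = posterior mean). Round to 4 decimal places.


Posterior mean = alpha/(alpha+beta) = 7/16 = 0.4375
P(X=0|theta=mean) = 1 - theta = 0.5625

0.5625


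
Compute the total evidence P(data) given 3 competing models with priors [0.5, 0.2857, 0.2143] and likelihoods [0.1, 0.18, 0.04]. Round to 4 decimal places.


Marginal likelihood = sum P(model_i) * P(data|model_i)
Model 1: 0.5 * 0.1 = 0.05
Model 2: 0.2857 * 0.18 = 0.0514
Model 3: 0.2143 * 0.04 = 0.0086
Total = 0.11

0.11


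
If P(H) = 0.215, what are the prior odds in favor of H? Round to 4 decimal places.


Prior odds = P(H) / (1 - P(H))
= 0.215 / 0.785
= 0.2739

0.2739


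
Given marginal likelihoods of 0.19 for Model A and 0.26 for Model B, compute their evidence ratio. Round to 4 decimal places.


Ratio = ML(A) / ML(B) = 0.19/0.26
= 0.7308

0.7308


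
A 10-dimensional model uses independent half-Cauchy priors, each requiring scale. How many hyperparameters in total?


Per parameter: 1 (scale).
Total = 10 * 1 = 10

10


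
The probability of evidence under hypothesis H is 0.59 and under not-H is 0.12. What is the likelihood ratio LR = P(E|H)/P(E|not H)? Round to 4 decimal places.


LR = 0.59 / 0.12
= 4.9167

4.9167


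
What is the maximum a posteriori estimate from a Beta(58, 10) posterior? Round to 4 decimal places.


The MAP estimate equals the mode of the distribution.
Mode of Beta(a,b) = (a-1)/(a+b-2)
= 57/66
= 0.8636

0.8636
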